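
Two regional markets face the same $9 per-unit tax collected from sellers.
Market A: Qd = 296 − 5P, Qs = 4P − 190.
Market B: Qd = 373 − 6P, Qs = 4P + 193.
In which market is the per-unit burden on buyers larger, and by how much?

Market A, by $0.4.

Market A: pre-tax P* = $54, Q* = 26; post-tax Q = 6; per-unit burden on buyers = $4.
Market B: pre-tax P* = $18, Q* = 265; post-tax Q = 243.4; per-unit burden on buyers = $3.6.
Difference: $4 vs $3.6 → market A is larger by $0.4.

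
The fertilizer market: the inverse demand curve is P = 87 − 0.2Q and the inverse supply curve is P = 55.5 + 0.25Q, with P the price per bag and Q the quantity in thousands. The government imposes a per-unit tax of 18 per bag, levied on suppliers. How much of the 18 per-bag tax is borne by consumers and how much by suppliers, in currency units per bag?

Rewrite in direct form: Qd = 435 − 5P and Qs = 4P − 222.
Without the tax, 435 − 5P = 4P − 222 gives 9P = 657, so P* = 73 and Q* = 70.
With the tax collected from suppliers, supply shifts: Qs = 4(P − 18) − 222.
New equilibrium: consumers pay 81, suppliers receive 63, Q = 30. (Wedge: Pb − Ps = 18.)
Burden on consumers: 8; on suppliers: 10. (They sum to 18.)
The less price-elastic side of the market bears the larger share of a per-unit tax.

Consumers bear 8 per bag; suppliers bear 10 per bag.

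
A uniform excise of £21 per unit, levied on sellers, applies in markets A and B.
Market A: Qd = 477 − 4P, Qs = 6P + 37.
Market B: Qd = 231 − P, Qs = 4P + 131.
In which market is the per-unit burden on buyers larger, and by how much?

Market B, by £4.2.

Market A: pre-tax P* = £44, Q* = 301; post-tax Q = 250.6; per-unit burden on buyers = £12.6.
Market B: pre-tax P* = £20, Q* = 211; post-tax Q = 194.2; per-unit burden on buyers = £16.8.
Difference: £12.6 vs £16.8 → market B is larger by £4.2.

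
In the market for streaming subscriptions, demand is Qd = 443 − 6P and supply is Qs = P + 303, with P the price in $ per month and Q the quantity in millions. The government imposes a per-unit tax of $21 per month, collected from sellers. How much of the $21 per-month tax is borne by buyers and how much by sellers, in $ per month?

Buyers bear $3 per month; sellers bear $18 per month.

Before the tax: set 443 − 6P = P + 303 → P* = $20, Q* = 323.
With the tax collected from sellers, supply shifts: Qs = (P − 21) + 303.
Solving gives Q = 305 with buyers paying $23 and sellers receiving $2 (the $21 wedge).
Burden on buyers: $3; on sellers: $18. (They sum to $21.)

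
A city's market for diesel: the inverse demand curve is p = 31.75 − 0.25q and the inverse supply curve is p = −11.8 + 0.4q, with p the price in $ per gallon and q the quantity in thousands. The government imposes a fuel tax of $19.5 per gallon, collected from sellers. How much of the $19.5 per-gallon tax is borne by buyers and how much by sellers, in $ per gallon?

Rewrite in direct form: qd = 127 − 4p and qs = 2.5p + 29.5.
Before the tax: set 127 − 4p = 2.5p + 29.5 → p* = $15, q* = 67.
With the tax collected from sellers, supply shifts: qs = 2.5(p − 19.5) + 29.5.
Solving gives q = 37 with buyers paying $22.5 and sellers receiving $3 (the $19.5 wedge).
Burden on buyers: $7.5; on sellers: $12. (They sum to $19.5.)

Buyers bear $7.5 per gallon; sellers bear $12 per gallon.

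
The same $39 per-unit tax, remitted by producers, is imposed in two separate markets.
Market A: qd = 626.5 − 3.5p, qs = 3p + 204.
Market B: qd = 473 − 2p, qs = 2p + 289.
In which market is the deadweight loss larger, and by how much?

Market A: pre-tax p* = $65, q* = 399; post-tax q = 336; deadweight loss = $1228.5.
Market B: pre-tax p* = $46, q* = 381; post-tax q = 342; deadweight loss = $760.5.
Difference: $1228.5 vs $760.5 → market A is larger by $468.

Market A, by $468.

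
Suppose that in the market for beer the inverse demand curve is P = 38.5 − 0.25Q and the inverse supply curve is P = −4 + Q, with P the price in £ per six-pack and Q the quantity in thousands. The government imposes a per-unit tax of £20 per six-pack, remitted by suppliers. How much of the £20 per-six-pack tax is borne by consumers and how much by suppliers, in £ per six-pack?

Rewrite in direct form: Qd = 154 − 4P and Qs = P + 4.
Before the tax: set 154 − 4P = P + 4 → P* = £30, Q* = 34.
With the tax collected from suppliers, supply shifts: Qs = (P − 20) + 4.
Solving gives Q = 18 with consumers paying £34 and suppliers receiving £14 (the £20 wedge).
Burden on consumers: £4; on suppliers: £16. (They sum to £20.)
The less price-elastic side of the market bears the larger share of a per-unit tax.

Consumers bear £4 per six-pack; suppliers bear £16 per six-pack.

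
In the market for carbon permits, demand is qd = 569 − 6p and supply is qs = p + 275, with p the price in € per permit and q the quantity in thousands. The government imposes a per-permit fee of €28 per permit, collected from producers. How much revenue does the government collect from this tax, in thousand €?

Tax revenue = €8204 thousand.

Without the tax, 569 − 6p = p + 275 gives 7p = 294, so p* = €42 and q* = 317.
With the tax collected from producers, supply shifts: qs = (p − 28) + 275.
Solving gives q = 293 with buyers paying €46 and producers receiving €18 (the €28 wedge).
Revenue = t · Q = 28 · 293 = €8204.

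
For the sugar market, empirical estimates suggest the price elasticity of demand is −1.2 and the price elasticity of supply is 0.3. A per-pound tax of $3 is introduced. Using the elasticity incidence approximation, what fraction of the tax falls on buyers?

Buyers' share ≈ 0.2.

Incidence ratio: buyers' share ≈ εs / (εs + |εd|) = 0.3 / (0.3 + 1.2) = 0.2.
Supply is the less elastic side, so buyers bear the smaller share.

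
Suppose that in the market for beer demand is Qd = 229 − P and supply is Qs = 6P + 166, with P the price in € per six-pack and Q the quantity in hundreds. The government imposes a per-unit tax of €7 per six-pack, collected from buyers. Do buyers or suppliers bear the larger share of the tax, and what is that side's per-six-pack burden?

Before the tax: set 229 − P = 6P + 166 → P* = €9, Q* = 220.
With the tax collected from buyers, demand (in seller-price terms) shifts: Qd = 229 − (P + 7).
Solving gives Q = 214 with buyers paying €15 and suppliers receiving €8 (the €7 wedge).
Per-six-pack burden: buyers €6, suppliers €1.
Buyers take the larger share because demand is less price-elastic here (demand slope 1 vs supply slope 6).

Buyers bear the larger share: €6 per six-pack.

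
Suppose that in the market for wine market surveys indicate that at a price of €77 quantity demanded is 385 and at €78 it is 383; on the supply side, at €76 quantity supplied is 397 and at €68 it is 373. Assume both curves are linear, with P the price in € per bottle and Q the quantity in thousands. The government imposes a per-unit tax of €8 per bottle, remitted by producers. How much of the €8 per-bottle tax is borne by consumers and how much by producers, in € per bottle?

Consumers bear €4.8 per bottle; producers bear €3.2 per bottle.

Demand slope: (383 − 385)/(78 − 77) = -2, so Qd = 539 − 2P.
Supply slope: (373 − 397)/(68 − 76) = 3, so Qs = 3P + 169.
Without the tax, 539 − 2P = 3P + 169 gives 5P = 370, so P* = €74 and Q* = 391.
With the tax collected from producers, supply shifts: Qs = 3(P − 8) + 169.
Solving gives Q = 381.4 with consumers paying €78.8 and producers receiving €70.8 (the €8 wedge).
Burden on consumers: €4.8; on producers: €3.2. (They sum to €8.)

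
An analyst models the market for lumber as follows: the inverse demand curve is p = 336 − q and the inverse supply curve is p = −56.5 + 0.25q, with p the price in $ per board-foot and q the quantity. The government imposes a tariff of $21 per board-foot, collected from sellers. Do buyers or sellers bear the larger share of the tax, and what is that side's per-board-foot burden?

Buyers bear the larger share: $16.8 per board-foot.

Rewrite in direct form: qd = 336 − p and qs = 4p + 226.
Before the tax: set 336 − p = 4p + 226 → p* = $22, q* = 314.
With the tax collected from sellers, supply shifts: qs = 4(p − 21) + 226.
Solving gives q = 297.2 with buyers paying $38.8 and sellers receiving $17.8 (the $21 wedge).
Per-board-foot burden: buyers $16.8, sellers $4.2.
Buyers take the larger share because demand is less price-elastic here (demand slope 1 vs supply slope 4).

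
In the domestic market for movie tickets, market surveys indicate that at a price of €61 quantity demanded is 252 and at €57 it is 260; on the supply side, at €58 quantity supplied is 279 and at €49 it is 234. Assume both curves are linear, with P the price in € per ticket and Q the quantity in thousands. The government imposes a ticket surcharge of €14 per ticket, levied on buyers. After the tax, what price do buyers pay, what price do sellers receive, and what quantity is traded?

Buyers pay €65; sellers receive €51; quantity = 244.

Demand slope: (260 − 252)/(57 − 61) = -2, so Qd = 374 − 2P.
Supply slope: (234 − 279)/(49 − 58) = 5, so Qs = 5P − 11.
Before the tax: set 374 − 2P = 5P − 11 → P* = €55, Q* = 264.
With the tax collected from buyers, demand (in seller-price terms) shifts: Qd = 374 − 2(P + 14).
Solving gives Q = 244 with buyers paying €65 and sellers receiving €51 (the €14 wedge).
The less price-elastic side of the market bears the larger share of a per-unit tax.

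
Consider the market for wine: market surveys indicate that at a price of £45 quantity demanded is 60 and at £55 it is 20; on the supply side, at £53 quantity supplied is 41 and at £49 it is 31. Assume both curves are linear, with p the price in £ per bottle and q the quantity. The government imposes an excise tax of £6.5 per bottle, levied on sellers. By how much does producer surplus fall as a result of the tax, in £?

Producer surplus falls by £124.

Demand slope: (20 − 60)/(55 − 45) = -4, so qd = 240 − 4p.
Supply slope: (31 − 41)/(49 − 53) = 2.5, so qs = 2.5p − 91.5.
Before the tax: set 240 − 4p = 2.5p − 91.5 → p* = £51, q* = 36.
With the tax collected from sellers, supply shifts: qs = 2.5(p − 6.5) − 91.5.
Solving gives q = 26 with consumers paying £53.5 and sellers receiving £47 (the £6.5 wedge).
ΔPS is the trapezoid between Q = 26 and Q = 36 of height £4: ½ · (36 + 26) · 4 = £124.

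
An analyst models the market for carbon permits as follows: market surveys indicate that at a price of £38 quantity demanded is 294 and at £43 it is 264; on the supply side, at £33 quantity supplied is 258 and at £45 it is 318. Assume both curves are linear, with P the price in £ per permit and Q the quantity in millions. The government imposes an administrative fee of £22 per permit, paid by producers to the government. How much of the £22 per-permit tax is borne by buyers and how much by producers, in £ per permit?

Demand slope: (264 − 294)/(43 − 38) = -6, so Qd = 522 − 6P.
Supply slope: (318 − 258)/(45 − 33) = 5, so Qs = 5P + 93.
Before the tax: set 522 − 6P = 5P + 93 → P* = £39, Q* = 288.
With the tax collected from producers, supply shifts: Qs = 5(P − 22) + 93.
New equilibrium: buyers pay £49, producers receive £27, Q = 228. (Wedge: Pb − Ps = 22.)
Burden on buyers: £10; on producers: £12. (They sum to £22.)
The less price-elastic side of the market bears the larger share of a per-unit tax.

Buyers bear £10 per permit; producers bear £12 per permit.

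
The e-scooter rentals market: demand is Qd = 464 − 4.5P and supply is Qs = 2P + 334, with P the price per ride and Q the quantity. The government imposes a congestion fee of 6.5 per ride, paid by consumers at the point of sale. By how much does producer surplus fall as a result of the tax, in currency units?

Without the tax, 464 − 4.5P = 2P + 334 gives 6.5P = 130, so P* = 20 and Q* = 374.
With the tax collected from consumers, demand (in seller-price terms) shifts: Qd = 464 − 4.5(P + 6.5).
Solving gives Q = 365 with consumers paying 22 and sellers receiving 15.5 (the 6.5 wedge).
ΔPS is the trapezoid between Q = 365 and Q = 374 of height 4.5: ½ · (374 + 365) · 4.5 = 1662.75.

Producer surplus falls by 1662.75.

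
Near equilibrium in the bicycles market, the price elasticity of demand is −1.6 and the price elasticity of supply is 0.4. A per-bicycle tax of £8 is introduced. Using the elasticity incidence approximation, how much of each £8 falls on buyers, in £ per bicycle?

Incidence ratio: buyers' share ≈ εs / (εs + |εd|) = 0.4 / (0.4 + 1.6) = 0.2.
So buyers bear ≈ 0.2 × £8 = £1.6; suppliers bear £6.4.

Buyers bear ≈ £1.6 per bicycle.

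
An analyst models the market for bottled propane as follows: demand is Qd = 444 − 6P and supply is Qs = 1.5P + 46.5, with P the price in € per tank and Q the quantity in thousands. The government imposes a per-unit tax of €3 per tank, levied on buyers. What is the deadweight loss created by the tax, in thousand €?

Before the tax: set 444 − 6P = 1.5P + 46.5 → P* = €53, Q* = 126.
With the tax collected from buyers, demand (in seller-price terms) shifts: Qd = 444 − 6(P + 3).
New equilibrium: buyers pay €53.6, producers receive €50.6, Q = 122.4. (Wedge: Pb − Ps = 3.)
Quantity falls by |ΔQ| = |126 − 122.4| = 3.6.
DWL = ½ · t · |ΔQ| = ½ · 3 · 3.6 = €5.4.

Deadweight loss = €5.4 thousand.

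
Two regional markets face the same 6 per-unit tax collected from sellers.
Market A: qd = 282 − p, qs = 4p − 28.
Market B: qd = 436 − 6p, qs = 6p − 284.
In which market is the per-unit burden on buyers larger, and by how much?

Market A: pre-tax p* = 62, q* = 220; post-tax q = 215.2; per-unit burden on buyers = 4.8.
Market B: pre-tax p* = 60, q* = 76; post-tax q = 58; per-unit burden on buyers = 3.
Difference: 4.8 vs 3 → market A is larger by 1.8.

Market A, by 1.8.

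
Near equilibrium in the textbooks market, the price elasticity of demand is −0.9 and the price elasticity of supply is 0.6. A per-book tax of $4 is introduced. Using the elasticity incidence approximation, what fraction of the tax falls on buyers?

Incidence ratio: buyers' share ≈ εs / (εs + |εd|) = 0.6 / (0.6 + 0.9) = 0.4.
Supply is the less elastic side, so buyers bear the smaller share.

Buyers' share ≈ 0.4.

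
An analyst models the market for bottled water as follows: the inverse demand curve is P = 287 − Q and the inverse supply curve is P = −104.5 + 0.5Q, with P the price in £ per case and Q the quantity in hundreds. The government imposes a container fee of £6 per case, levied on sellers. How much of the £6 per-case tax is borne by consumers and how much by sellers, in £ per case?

Consumers bear £4 per case; sellers bear £2 per case.

Inverting to Q(P) form: Qd = 287 − P; Qs = 2P + 209.
Without the tax, 287 − P = 2P + 209 gives 3P = 78, so P* = £26 and Q* = 261.
With the tax collected from sellers, supply shifts: Qs = 2(P − 6) + 209.
Solving gives Q = 257 with consumers paying £30 and sellers receiving £24 (the £6 wedge).
Burden on consumers: £4; on sellers: £2. (They sum to £6.)
The less price-elastic side of the market bears the larger share of a per-unit tax.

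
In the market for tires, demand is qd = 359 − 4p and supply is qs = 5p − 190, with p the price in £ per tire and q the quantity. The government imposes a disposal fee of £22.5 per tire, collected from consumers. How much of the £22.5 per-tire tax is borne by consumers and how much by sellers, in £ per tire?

Consumers bear £12.5 per tire; sellers bear £10 per tire.

Without the tax, 359 − 4p = 5p − 190 gives 9p = 549, so p* = £61 and q* = 115.
With the tax collected from consumers, demand (in seller-price terms) shifts: qd = 359 − 4(p + 22.5).
Solving gives q = 65 with consumers paying £73.5 and sellers receiving £51 (the £22.5 wedge).
Burden on consumers: £12.5; on sellers: £10. (They sum to £22.5.)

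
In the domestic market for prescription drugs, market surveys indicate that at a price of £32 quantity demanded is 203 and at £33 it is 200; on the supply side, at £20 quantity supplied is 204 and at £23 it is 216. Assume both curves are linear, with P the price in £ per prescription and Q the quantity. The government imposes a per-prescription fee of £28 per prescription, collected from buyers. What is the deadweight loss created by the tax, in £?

Deadweight loss = £672.

Demand slope: (200 − 203)/(33 − 32) = -3, so Qd = 299 − 3P.
Supply slope: (216 − 204)/(23 − 20) = 4, so Qs = 4P + 124.
Before the tax: set 299 − 3P = 4P + 124 → P* = £25, Q* = 224.
With the tax collected from buyers, demand (in seller-price terms) shifts: Qd = 299 − 3(P + 28).
Solving gives Q = 176 with buyers paying £41 and sellers receiving £13 (the £28 wedge).
Quantity falls by |ΔQ| = |224 − 176| = 48.
DWL = ½ · t · |ΔQ| = ½ · 28 · 48 = £672.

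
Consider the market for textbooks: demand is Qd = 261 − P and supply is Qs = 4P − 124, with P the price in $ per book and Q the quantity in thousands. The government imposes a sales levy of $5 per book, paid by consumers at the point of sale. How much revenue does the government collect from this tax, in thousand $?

Without the tax, 261 − P = 4P − 124 gives 5P = 385, so P* = $77 and Q* = 184.
With the tax collected from consumers, demand (in seller-price terms) shifts: Qd = 261 − (P + 5).
Solving gives Q = 180 with consumers paying $81 and producers receiving $76 (the $5 wedge).
Revenue = t · Q = 5 · 180 = $900.

Tax revenue = $900 thousand.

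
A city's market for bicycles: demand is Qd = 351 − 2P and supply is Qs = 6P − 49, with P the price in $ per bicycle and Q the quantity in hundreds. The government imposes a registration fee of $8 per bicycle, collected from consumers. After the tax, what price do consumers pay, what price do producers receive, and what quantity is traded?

Consumers pay $56; producers receive $48; quantity = 239.

Before the tax: set 351 − 2P = 6P − 49 → P* = $50, Q* = 251.
With the tax collected from consumers, demand (in seller-price terms) shifts: Qd = 351 − 2(P + 8).
New equilibrium: consumers pay $56, producers receive $48, Q = 239. (Wedge: Pb − Ps = 8.)
The less price-elastic side of the market bears the larger share of a per-unit tax.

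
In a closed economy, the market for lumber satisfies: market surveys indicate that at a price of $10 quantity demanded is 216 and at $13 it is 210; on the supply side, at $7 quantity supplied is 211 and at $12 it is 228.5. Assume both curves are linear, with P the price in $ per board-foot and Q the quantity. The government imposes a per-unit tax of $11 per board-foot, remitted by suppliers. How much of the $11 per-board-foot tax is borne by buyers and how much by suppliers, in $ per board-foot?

Buyers bear $7 per board-foot; suppliers bear $4 per board-foot.

Demand slope: (210 − 216)/(13 − 10) = -2, so Qd = 236 − 2P.
Supply slope: (228.5 − 211)/(12 − 7) = 3.5, so Qs = 3.5P + 186.5.
Before the tax: set 236 − 2P = 3.5P + 186.5 → P* = $9, Q* = 218.
With the tax collected from suppliers, supply shifts: Qs = 3.5(P − 11) + 186.5.
New equilibrium: buyers pay $16, suppliers receive $5, Q = 204. (Wedge: Pb − Ps = 11.)
Burden on buyers: $7; on suppliers: $4. (They sum to $11.)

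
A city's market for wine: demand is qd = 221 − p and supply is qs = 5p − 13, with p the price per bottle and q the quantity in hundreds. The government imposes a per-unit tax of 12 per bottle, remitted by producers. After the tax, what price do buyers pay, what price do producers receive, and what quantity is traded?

Before the tax: set 221 − p = 5p − 13 → p* = 39, q* = 182.
With the tax collected from producers, supply shifts: qs = 5(p − 12) − 13.
New equilibrium: buyers pay 49, producers receive 37, q = 172. (Wedge: pb − ps = 12.)

Buyers pay 49; producers receive 37; quantity = 172.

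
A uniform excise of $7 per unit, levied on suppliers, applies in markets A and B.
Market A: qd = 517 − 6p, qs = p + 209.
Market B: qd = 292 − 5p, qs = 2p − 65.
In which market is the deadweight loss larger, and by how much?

Market A: pre-tax p* = $44, q* = 253; post-tax q = 247; deadweight loss = $21.
Market B: pre-tax p* = $51, q* = 37; post-tax q = 27; deadweight loss = $35.
Difference: $21 vs $35 → market B is larger by $14.

Market B, by $14.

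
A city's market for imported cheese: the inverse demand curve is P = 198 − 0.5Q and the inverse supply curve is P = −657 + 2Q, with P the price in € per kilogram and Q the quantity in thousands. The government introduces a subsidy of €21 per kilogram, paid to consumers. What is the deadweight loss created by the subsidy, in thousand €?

Inverting to Q(P) form: Qd = 396 − 2P; Qs = 0.5P + 328.5.
Before the subsidy: set 396 − 2P = 0.5P + 328.5 → P* = €27, Q* = 342.
With a per-unit subsidy paid to consumers, each effectively pays P − 21, so demand becomes Qd = 396 − 2(P − 21).
New equilibrium: consumers pay €22.8, sellers receive €43.8, Q = 350.4. (Wedge: Pb − Ps = −21.)
Quantity rises by |ΔQ| = |342 − 350.4| = 8.4.
DWL = ½ · t · |ΔQ| = ½ · 21 · 8.4 = €88.2.

Deadweight loss = €88.2 thousand.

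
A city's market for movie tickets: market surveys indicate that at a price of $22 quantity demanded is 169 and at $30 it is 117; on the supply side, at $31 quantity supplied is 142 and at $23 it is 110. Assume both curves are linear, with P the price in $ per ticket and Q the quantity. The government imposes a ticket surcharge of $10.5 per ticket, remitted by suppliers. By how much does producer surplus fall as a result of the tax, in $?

Producer surplus falls by $760.5.

Demand slope: (117 − 169)/(30 − 22) = -6.5, so Qd = 312 − 6.5P.
Supply slope: (110 − 142)/(23 − 31) = 4, so Qs = 4P + 18.
Before the tax: set 312 − 6.5P = 4P + 18 → P* = $28, Q* = 130.
With the tax collected from suppliers, supply shifts: Qs = 4(P − 10.5) + 18.
Solving gives Q = 104 with buyers paying $32 and suppliers receiving $21.5 (the $10.5 wedge).
ΔPS is the trapezoid between Q = 104 and Q = 130 of height $6.5: ½ · (130 + 104) · 6.5 = $760.5.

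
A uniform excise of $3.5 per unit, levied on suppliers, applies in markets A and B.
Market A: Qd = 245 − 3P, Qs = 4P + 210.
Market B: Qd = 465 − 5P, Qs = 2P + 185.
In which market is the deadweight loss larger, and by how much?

Market A: pre-tax P* = $5, Q* = 230; post-tax Q = 224; deadweight loss = $10.5.
Market B: pre-tax P* = $40, Q* = 265; post-tax Q = 260; deadweight loss = $8.75.
Difference: $10.5 vs $8.75 → market A is larger by $1.75.

Market A, by $1.75.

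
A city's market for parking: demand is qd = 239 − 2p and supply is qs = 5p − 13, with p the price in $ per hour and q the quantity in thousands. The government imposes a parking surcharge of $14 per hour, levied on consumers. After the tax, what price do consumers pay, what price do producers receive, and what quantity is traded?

Before the tax: set 239 − 2p = 5p − 13 → p* = $36, q* = 167.
With the tax collected from consumers, demand (in seller-price terms) shifts: qd = 239 − 2(p + 14).
Solving gives q = 147 with consumers paying $46 and producers receiving $32 (the $14 wedge).
The less price-elastic side of the market bears the larger share of a per-unit tax.

Consumers pay $46; producers receive $32; quantity = 147.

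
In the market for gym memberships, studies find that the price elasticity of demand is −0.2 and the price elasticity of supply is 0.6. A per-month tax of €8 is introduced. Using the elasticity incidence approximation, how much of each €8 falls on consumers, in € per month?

Consumers bear ≈ €6 per month.

Incidence ratio: consumers' share ≈ εs / (εs + |εd|) = 0.6 / (0.6 + 0.2) = 0.75.
So consumers bear ≈ 0.75 × €8 = €6; suppliers bear €2.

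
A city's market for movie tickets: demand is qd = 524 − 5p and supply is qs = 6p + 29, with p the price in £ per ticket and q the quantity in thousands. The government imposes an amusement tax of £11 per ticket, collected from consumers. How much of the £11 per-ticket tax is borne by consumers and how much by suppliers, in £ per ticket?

Without the tax, 524 − 5p = 6p + 29 gives 11p = 495, so p* = £45 and q* = 299.
With the tax collected from consumers, demand (in seller-price terms) shifts: qd = 524 − 5(p + 11).
Solving gives q = 269 with consumers paying £51 and suppliers receiving £40 (the £11 wedge).
Burden on consumers: £6; on suppliers: £5. (They sum to £11.)
The less price-elastic side of the market bears the larger share of a per-unit tax.

Consumers bear £6 per ticket; suppliers bear £5 per ticket.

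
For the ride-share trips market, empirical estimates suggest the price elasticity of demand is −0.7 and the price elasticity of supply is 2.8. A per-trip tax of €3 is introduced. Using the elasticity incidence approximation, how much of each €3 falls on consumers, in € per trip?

Incidence ratio: consumers' share ≈ εs / (εs + |εd|) = 2.8 / (2.8 + 0.7) = 0.8.
So consumers bear ≈ 0.8 × €3 = €2.4; sellers bear €0.6.

Consumers bear ≈ €2.4 per trip.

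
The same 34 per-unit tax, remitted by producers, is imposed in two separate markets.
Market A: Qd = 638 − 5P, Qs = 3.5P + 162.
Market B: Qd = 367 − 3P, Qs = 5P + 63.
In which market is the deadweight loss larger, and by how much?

Market A: pre-tax P* = 56, Q* = 358; post-tax Q = 288; deadweight loss = 1190.
Market B: pre-tax P* = 38, Q* = 253; post-tax Q = 189.25; deadweight loss = 1083.75.
Difference: 1190 vs 1083.75 → market A is larger by 106.25.

Market A, by 106.25.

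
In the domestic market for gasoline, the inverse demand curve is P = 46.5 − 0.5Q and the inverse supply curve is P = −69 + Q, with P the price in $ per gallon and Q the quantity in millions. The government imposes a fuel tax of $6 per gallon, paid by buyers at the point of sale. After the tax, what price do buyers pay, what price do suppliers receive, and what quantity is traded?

Buyers pay $10; suppliers receive $4; quantity = 73.

Inverting to Q(P) form: Qd = 93 − 2P; Qs = P + 69.
Before the tax: set 93 − 2P = P + 69 → P* = $8, Q* = 77.
With the tax collected from buyers, demand (in seller-price terms) shifts: Qd = 93 − 2(P + 6).
Solving gives Q = 73 with buyers paying $10 and suppliers receiving $4 (the $6 wedge).
The less price-elastic side of the market bears the larger share of a per-unit tax.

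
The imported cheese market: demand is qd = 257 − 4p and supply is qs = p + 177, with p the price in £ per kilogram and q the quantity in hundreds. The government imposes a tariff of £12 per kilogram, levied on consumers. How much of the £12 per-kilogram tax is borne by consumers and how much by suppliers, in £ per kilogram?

Without the tax, 257 − 4p = p + 177 gives 5p = 80, so p* = £16 and q* = 193.
With the tax collected from consumers, demand (in seller-price terms) shifts: qd = 257 − 4(p + 12).
New equilibrium: consumers pay £18.4, suppliers receive £6.4, q = 183.4. (Wedge: pb − ps = 12.)
Burden on consumers: £2.4; on suppliers: £9.6. (They sum to £12.)
The less price-elastic side of the market bears the larger share of a per-unit tax.

Consumers bear £2.4 per kilogram; suppliers bear £9.6 per kilogram.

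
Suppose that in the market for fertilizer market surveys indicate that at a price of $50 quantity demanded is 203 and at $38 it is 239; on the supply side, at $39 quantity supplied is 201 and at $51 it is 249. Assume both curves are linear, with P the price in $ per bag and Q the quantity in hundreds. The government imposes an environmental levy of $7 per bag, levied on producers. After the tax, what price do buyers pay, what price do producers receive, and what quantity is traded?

Buyers pay $48; producers receive $41; quantity = 209.

Demand slope: (239 − 203)/(38 − 50) = -3, so Qd = 353 − 3P.
Supply slope: (249 − 201)/(51 − 39) = 4, so Qs = 4P + 45.
Without the tax, 353 − 3P = 4P + 45 gives 7P = 308, so P* = $44 and Q* = 221.
With the tax collected from producers, supply shifts: Qs = 4(P − 7) + 45.
Solving gives Q = 209 with buyers paying $48 and producers receiving $41 (the $7 wedge).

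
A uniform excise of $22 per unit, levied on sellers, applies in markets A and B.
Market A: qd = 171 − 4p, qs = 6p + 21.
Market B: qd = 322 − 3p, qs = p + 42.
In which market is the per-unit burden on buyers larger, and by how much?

Market A: pre-tax p* = $15, q* = 111; post-tax q = 58.2; per-unit burden on buyers = $13.2.
Market B: pre-tax p* = $70, q* = 112; post-tax q = 95.5; per-unit burden on buyers = $5.5.
Difference: $13.2 vs $5.5 → market A is larger by $7.7.

Market A, by $7.7.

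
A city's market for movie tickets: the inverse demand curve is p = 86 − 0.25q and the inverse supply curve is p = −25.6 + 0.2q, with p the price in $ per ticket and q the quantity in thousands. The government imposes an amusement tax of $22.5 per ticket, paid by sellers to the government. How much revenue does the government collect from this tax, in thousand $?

Tax revenue = $4455 thousand.

Rewrite in direct form: qd = 344 − 4p and qs = 5p + 128.
Without the tax, 344 − 4p = 5p + 128 gives 9p = 216, so p* = $24 and q* = 248.
With the tax collected from sellers, supply shifts: qs = 5(p − 22.5) + 128.
Solving gives q = 198 with buyers paying $36.5 and sellers receiving $14 (the $22.5 wedge).
Revenue = t · Q = 22.5 · 198 = $4455.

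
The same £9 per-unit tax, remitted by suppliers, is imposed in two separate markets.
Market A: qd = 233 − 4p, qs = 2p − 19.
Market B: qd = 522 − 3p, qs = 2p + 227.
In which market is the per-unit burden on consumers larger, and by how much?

Market B, by £0.6.

Market A: pre-tax p* = £42, q* = 65; post-tax q = 53; per-unit burden on consumers = £3.
Market B: pre-tax p* = £59, q* = 345; post-tax q = 334.2; per-unit burden on consumers = £3.6.
Difference: £3 vs £3.6 → market B is larger by £0.6.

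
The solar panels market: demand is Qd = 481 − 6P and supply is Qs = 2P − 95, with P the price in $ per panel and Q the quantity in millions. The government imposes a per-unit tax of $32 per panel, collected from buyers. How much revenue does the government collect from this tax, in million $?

Before the tax: set 481 − 6P = 2P − 95 → P* = $72, Q* = 49.
With the tax collected from buyers, demand (in seller-price terms) shifts: Qd = 481 − 6(P + 32).
Solving gives Q = 1 with buyers paying $80 and suppliers receiving $48 (the $32 wedge).
Revenue = t · Q = 32 · 1 = $32.

Tax revenue = $32 million.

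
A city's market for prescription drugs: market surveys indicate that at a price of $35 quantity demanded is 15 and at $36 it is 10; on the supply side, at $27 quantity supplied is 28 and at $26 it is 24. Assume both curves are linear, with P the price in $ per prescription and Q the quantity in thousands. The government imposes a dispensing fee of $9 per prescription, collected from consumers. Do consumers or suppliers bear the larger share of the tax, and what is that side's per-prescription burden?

Suppliers bear the larger share: $5 per prescription.

Demand slope: (10 − 15)/(36 − 35) = -5, so Qd = 190 − 5P.
Supply slope: (24 − 28)/(26 − 27) = 4, so Qs = 4P − 80.
Without the tax, 190 − 5P = 4P − 80 gives 9P = 270, so P* = $30 and Q* = 40.
With the tax collected from consumers, demand (in seller-price terms) shifts: Qd = 190 − 5(P + 9).
Solving gives Q = 20 with consumers paying $34 and suppliers receiving $25 (the $9 wedge).
Per-prescription burden: consumers $4, suppliers $5.
Suppliers take the larger share because supply is less price-elastic here (demand slope 5 vs supply slope 4).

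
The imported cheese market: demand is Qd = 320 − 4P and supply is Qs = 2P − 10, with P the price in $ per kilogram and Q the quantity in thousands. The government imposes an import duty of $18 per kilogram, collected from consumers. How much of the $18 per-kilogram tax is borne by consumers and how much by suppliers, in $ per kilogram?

Consumers bear $6 per kilogram; suppliers bear $12 per kilogram.

Before the tax: set 320 − 4P = 2P − 10 → P* = $55, Q* = 100.
With the tax collected from consumers, demand (in seller-price terms) shifts: Qd = 320 − 4(P + 18).
Solving gives Q = 76 with consumers paying $61 and suppliers receiving $43 (the $18 wedge).
Burden on consumers: $6; on suppliers: $12. (They sum to $18.)
The less price-elastic side of the market bears the larger share of a per-unit tax.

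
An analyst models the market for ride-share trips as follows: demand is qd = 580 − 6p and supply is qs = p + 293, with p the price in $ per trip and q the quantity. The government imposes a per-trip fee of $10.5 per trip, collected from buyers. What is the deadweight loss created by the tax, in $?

Without the tax, 580 − 6p = p + 293 gives 7p = 287, so p* = $41 and q* = 334.
With the tax collected from buyers, demand (in seller-price terms) shifts: qd = 580 − 6(p + 10.5).
New equilibrium: buyers pay $42.5, sellers receive $32, q = 325. (Wedge: pb − ps = 10.5.)
Quantity falls by |ΔQ| = |334 − 325| = 9.
DWL = ½ · t · |ΔQ| = ½ · 10.5 · 9 = $47.25.

Deadweight loss = $47.25.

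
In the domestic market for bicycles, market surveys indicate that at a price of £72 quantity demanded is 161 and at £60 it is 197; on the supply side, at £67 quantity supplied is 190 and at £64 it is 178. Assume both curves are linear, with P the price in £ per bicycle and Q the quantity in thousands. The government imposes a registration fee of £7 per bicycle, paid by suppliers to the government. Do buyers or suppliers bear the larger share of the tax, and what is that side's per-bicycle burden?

Demand slope: (197 − 161)/(60 − 72) = -3, so Qd = 377 − 3P.
Supply slope: (178 − 190)/(64 − 67) = 4, so Qs = 4P − 78.
Without the tax, 377 − 3P = 4P − 78 gives 7P = 455, so P* = £65 and Q* = 182.
With the tax collected from suppliers, supply shifts: Qs = 4(P − 7) − 78.
New equilibrium: buyers pay £69, suppliers receive £62, Q = 170. (Wedge: Pb − Ps = 7.)
Per-bicycle burden: buyers £4, suppliers £3.
Buyers take the larger share because demand is less price-elastic here (demand slope 3 vs supply slope 4).

Buyers bear the larger share: £4 per bicycle.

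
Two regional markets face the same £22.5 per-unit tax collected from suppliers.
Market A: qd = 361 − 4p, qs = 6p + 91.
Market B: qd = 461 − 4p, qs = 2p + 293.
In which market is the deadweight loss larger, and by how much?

Market A: pre-tax p* = £27, q* = 253; post-tax q = 199; deadweight loss = £607.5.
Market B: pre-tax p* = £28, q* = 349; post-tax q = 319; deadweight loss = £337.5.
Difference: £607.5 vs £337.5 → market A is larger by £270.

Market A, by £270.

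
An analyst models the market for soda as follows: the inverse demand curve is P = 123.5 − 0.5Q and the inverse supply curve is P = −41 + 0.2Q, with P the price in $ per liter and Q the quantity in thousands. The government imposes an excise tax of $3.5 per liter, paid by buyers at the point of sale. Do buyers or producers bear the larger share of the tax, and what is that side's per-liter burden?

Rewrite in direct form: Qd = 247 − 2P and Qs = 5P + 205.
Before the tax: set 247 − 2P = 5P + 205 → P* = $6, Q* = 235.
With the tax collected from buyers, demand (in seller-price terms) shifts: Qd = 247 − 2(P + 3.5).
Solving gives Q = 230 with buyers paying $8.5 and producers receiving $5 (the $3.5 wedge).
Per-liter burden: buyers $2.5, producers $1.
Buyers take the larger share because demand is less price-elastic here (demand slope 2 vs supply slope 5).

Buyers bear the larger share: $2.5 per liter.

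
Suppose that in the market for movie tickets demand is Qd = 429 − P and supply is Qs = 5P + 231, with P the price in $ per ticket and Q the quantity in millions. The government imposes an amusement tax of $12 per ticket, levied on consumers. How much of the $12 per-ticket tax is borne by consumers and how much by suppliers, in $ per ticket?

Without the tax, 429 − P = 5P + 231 gives 6P = 198, so P* = $33 and Q* = 396.
With the tax collected from consumers, demand (in seller-price terms) shifts: Qd = 429 − (P + 12).
Solving gives Q = 386 with consumers paying $43 and suppliers receiving $31 (the $12 wedge).
Burden on consumers: $10; on suppliers: $2. (They sum to $12.)
The less price-elastic side of the market bears the larger share of a per-unit tax.

Consumers bear $10 per ticket; suppliers bear $2 per ticket.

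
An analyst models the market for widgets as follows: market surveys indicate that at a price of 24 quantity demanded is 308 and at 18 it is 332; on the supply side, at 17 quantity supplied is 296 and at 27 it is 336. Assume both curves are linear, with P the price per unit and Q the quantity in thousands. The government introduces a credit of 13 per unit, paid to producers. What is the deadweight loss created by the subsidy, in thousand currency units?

Demand slope: (332 − 308)/(18 − 24) = -4, so Qd = 404 − 4P.
Supply slope: (336 − 296)/(27 − 17) = 4, so Qs = 4P + 228.
Without the subsidy, 404 − 4P = 4P + 228 gives 8P = 176, so P* = 22 and Q* = 316.
With a per-unit subsidy paid to producers, each receives P + 13 per unit sold, so supply becomes Qs = 4(P + 13) + 228.
New equilibrium: consumers pay 15.5, producers receive 28.5, Q = 342. (Wedge: Pb − Ps = −13.)
Quantity rises by |ΔQ| = |316 − 342| = 26.
DWL = ½ · t · |ΔQ| = ½ · 13 · 26 = 169.

Deadweight loss = 169 thousand.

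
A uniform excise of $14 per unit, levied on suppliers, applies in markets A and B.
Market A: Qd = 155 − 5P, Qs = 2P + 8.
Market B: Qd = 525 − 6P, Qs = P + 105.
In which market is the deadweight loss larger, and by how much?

Market A, by $56.

Market A: pre-tax P* = $21, Q* = 50; post-tax Q = 30; deadweight loss = $140.
Market B: pre-tax P* = $60, Q* = 165; post-tax Q = 153; deadweight loss = $84.
Difference: $140 vs $84 → market A is larger by $56.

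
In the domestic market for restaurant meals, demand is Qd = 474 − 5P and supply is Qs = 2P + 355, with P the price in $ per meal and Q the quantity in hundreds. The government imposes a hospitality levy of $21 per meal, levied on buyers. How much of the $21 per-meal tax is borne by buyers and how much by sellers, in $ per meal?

Buyers bear $6 per meal; sellers bear $15 per meal.

Without the tax, 474 − 5P = 2P + 355 gives 7P = 119, so P* = $17 and Q* = 389.
With the tax collected from buyers, demand (in seller-price terms) shifts: Qd = 474 − 5(P + 21).
Solving gives Q = 359 with buyers paying $23 and sellers receiving $2 (the $21 wedge).
Burden on buyers: $6; on sellers: $15. (They sum to $21.)
The less price-elastic side of the market bears the larger share of a per-unit tax.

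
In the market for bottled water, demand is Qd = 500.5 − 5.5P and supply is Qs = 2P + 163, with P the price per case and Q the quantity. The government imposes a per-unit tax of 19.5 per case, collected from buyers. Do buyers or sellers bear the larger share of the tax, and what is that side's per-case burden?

Sellers bear the larger share: 14.3 per case.

Before the tax: set 500.5 − 5.5P = 2P + 163 → P* = 45, Q* = 253.
With the tax collected from buyers, demand (in seller-price terms) shifts: Qd = 500.5 − 5.5(P + 19.5).
Solving gives Q = 224.4 with buyers paying 50.2 and sellers receiving 30.7 (the 19.5 wedge).
Per-case burden: buyers 5.2, sellers 14.3.
Sellers take the larger share because supply is less price-elastic here (demand slope 5.5 vs supply slope 2).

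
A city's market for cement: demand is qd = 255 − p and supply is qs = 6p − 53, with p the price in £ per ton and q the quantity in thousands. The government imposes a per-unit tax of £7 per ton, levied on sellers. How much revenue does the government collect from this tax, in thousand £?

Before the tax: set 255 − p = 6p − 53 → p* = £44, q* = 211.
With the tax collected from sellers, supply shifts: qs = 6(p − 7) − 53.
New equilibrium: buyers pay £50, sellers receive £43, q = 205. (Wedge: pb − ps = 7.)
Revenue = t · Q = 7 · 205 = £1435.

Tax revenue = £1435 thousand.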